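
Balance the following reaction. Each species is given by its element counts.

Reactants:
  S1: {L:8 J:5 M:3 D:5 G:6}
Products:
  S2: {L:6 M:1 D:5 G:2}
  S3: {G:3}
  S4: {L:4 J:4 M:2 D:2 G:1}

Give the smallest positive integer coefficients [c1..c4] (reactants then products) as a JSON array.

L: 4·8 = 32 | 2·6+5·0+5·4 = 32
J: 4·5 = 20 | 2·0+5·0+5·4 = 20
M: 4·3 = 12 | 2·1+5·0+5·2 = 12
D: 4·5 = 20 | 2·5+5·0+5·2 = 20
G: 4·6 = 24 | 2·2+5·3+5·1 = 24
gcd(4,2,5,5) = 1

Coefficients: [4, 2, 5, 5]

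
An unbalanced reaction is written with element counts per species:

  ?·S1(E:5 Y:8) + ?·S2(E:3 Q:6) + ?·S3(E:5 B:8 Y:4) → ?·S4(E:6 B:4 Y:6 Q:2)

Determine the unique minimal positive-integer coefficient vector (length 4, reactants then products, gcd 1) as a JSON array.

E: 3·5+2·3+3·5 = 36 | 6·6 = 36
B: 3·0+2·0+3·8 = 24 | 6·4 = 24
Y: 3·8+2·0+3·4 = 36 | 6·6 = 36
Q: 3·0+2·6+3·0 = 12 | 6·2 = 12
gcd(3,2,3,6) = 1

Coefficients: [3, 2, 3, 6]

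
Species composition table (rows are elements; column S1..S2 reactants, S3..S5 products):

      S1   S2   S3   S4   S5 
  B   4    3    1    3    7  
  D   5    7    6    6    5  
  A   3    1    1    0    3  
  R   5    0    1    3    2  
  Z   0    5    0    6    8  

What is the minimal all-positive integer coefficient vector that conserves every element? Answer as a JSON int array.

B: 3·4+6·3 = 30 | 6·1+1·3+3·7 = 30
D: 3·5+6·7 = 57 | 6·6+1·6+3·5 = 57
A: 3·3+6·1 = 15 | 6·1+1·0+3·3 = 15
R: 3·5+6·0 = 15 | 6·1+1·3+3·2 = 15
Z: 3·0+6·5 = 30 | 6·0+1·6+3·8 = 30
gcd(3,6,6,1,3) = 1

Coefficients: [3, 6, 6, 1, 3]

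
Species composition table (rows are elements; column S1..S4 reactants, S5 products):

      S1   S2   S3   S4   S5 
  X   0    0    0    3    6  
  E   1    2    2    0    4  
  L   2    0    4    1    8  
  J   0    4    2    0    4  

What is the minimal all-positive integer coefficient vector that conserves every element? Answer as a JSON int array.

Coefficients: [2, 1, 2, 4, 2]

X: 2·0+1·0+2·0+4·3 = 12 | 2·6 = 12
E: 2·1+1·2+2·2+4·0 = 8 | 2·4 = 8
L: 2·2+1·0+2·4+4·1 = 16 | 2·8 = 16
J: 2·0+1·4+2·2+4·0 = 8 | 2·4 = 8
gcd(2,1,2,4,2) = 1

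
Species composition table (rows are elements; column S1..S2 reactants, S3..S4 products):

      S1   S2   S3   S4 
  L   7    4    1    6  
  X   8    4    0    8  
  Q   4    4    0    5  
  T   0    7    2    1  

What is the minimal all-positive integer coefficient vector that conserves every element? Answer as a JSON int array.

Coefficients: [3, 2, 5, 4]

L: 3·7+2·4 = 29 | 5·1+4·6 = 29
X: 3·8+2·4 = 32 | 5·0+4·8 = 32
Q: 3·4+2·4 = 20 | 5·0+4·5 = 20
T: 3·0+2·7 = 14 | 5·2+4·1 = 14
gcd(3,2,5,4) = 1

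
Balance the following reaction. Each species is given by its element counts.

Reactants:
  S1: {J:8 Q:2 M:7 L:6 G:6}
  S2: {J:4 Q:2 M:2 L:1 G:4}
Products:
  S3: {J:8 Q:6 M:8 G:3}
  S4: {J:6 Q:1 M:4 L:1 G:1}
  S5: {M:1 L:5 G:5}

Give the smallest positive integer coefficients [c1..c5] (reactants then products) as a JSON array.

J: 5·8+1·4 = 44 | 1·8+6·6+5·0 = 44
Q: 5·2+1·2 = 12 | 1·6+6·1+5·0 = 12
M: 5·7+1·2 = 37 | 1·8+6·4+5·1 = 37
L: 5·6+1·1 = 31 | 1·0+6·1+5·5 = 31
G: 5·6+1·4 = 34 | 1·3+6·1+5·5 = 34
gcd(5,1,1,6,5) = 1

Coefficients: [5, 1, 1, 6, 5]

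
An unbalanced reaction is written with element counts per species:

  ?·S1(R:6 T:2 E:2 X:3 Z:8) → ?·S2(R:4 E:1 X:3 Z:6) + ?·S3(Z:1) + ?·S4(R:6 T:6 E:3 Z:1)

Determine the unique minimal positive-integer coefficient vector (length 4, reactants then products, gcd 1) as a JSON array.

R: 3·6 = 18 | 3·4+5·0+1·6 = 18
T: 3·2 = 6 | 3·0+5·0+1·6 = 6
E: 3·2 = 6 | 3·1+5·0+1·3 = 6
X: 3·3 = 9 | 3·3+5·0+1·0 = 9
Z: 3·8 = 24 | 3·6+5·1+1·1 = 24
gcd(3,3,5,1) = 1

Coefficients: [3, 3, 5, 1]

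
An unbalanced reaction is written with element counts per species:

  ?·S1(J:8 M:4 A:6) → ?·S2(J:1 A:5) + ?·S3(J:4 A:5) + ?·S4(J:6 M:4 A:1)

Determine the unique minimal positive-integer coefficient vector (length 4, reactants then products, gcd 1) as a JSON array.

J: 3·8 = 24 | 2·1+1·4+3·6 = 24
M: 3·4 = 12 | 2·0+1·0+3·4 = 12
A: 3·6 = 18 | 2·5+1·5+3·1 = 18
gcd(3,2,1,3) = 1

Coefficients: [3, 2, 1, 3]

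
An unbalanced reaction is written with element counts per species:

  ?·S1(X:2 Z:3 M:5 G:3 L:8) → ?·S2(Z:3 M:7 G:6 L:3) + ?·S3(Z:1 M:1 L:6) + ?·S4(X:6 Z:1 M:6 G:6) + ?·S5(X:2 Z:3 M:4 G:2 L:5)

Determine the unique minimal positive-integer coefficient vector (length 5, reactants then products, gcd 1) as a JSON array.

Coefficients: [6, 1, 5, 1, 3]

X: 6·2 = 12 | 1·0+5·0+1·6+3·2 = 12
Z: 6·3 = 18 | 1·3+5·1+1·1+3·3 = 18
M: 6·5 = 30 | 1·7+5·1+1·6+3·4 = 30
G: 6·3 = 18 | 1·6+5·0+1·6+3·2 = 18
L: 6·8 = 48 | 1·3+5·6+1·0+3·5 = 48
gcd(6,1,5,1,3) = 1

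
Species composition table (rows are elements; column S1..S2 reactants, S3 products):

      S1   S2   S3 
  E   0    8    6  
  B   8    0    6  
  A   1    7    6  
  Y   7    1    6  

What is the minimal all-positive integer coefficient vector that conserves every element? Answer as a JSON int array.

E: 3·0+3·8 = 24 | 4·6 = 24
B: 3·8+3·0 = 24 | 4·6 = 24
A: 3·1+3·7 = 24 | 4·6 = 24
Y: 3·7+3·1 = 24 | 4·6 = 24
gcd(3,3,4) = 1

Coefficients: [3, 3, 4]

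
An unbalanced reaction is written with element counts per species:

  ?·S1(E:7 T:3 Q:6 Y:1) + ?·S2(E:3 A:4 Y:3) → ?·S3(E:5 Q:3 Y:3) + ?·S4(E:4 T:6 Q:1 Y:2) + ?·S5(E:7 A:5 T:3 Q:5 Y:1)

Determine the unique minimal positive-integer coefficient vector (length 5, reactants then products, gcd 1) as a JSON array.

E: 6·7+5·3 = 57 | 5·5+1·4+4·7 = 57
A: 6·0+5·4 = 20 | 5·0+1·0+4·5 = 20
T: 6·3+5·0 = 18 | 5·0+1·6+4·3 = 18
Q: 6·6+5·0 = 36 | 5·3+1·1+4·5 = 36
Y: 6·1+5·3 = 21 | 5·3+1·2+4·1 = 21
gcd(6,5,5,1,4) = 1

Coefficients: [6, 5, 5, 1, 4]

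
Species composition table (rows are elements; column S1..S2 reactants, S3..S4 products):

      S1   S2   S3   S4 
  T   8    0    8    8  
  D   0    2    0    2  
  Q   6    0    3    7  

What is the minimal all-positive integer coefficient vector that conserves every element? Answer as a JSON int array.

T: 4·8+3·0 = 32 | 1·8+3·8 = 32
D: 4·0+3·2 = 6 | 1·0+3·2 = 6
Q: 4·6+3·0 = 24 | 1·3+3·7 = 24
gcd(4,3,1,3) = 1

Coefficients: [4, 3, 1, 3]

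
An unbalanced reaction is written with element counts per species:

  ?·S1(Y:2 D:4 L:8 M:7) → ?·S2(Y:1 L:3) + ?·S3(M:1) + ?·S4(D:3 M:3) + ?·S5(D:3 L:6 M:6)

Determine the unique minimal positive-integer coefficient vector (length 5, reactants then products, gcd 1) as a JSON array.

Y: 3·2 = 6 | 6·1+6·0+3·0+1·0 = 6
D: 3·4 = 12 | 6·0+6·0+3·3+1·3 = 12
L: 3·8 = 24 | 6·3+6·0+3·0+1·6 = 24
M: 3·7 = 21 | 6·0+6·1+3·3+1·6 = 21
gcd(3,6,6,3,1) = 1

Coefficients: [3, 6, 6, 3, 1]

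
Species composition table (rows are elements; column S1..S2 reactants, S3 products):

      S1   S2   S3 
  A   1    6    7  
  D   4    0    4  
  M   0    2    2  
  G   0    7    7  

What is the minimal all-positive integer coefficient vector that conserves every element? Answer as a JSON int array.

Coefficients: [1, 1, 1]

A: 1·1+1·6 = 7 | 1·7 = 7
D: 1·4+1·0 = 4 | 1·4 = 4
M: 1·0+1·2 = 2 | 1·2 = 2
G: 1·0+1·7 = 7 | 1·7 = 7
gcd(1,1,1) = 1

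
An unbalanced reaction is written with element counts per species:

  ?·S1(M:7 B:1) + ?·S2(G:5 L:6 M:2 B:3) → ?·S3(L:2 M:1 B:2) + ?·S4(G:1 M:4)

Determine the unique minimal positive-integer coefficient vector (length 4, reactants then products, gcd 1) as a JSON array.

G: 3·0+1·5 = 5 | 3·0+5·1 = 5
L: 3·0+1·6 = 6 | 3·2+5·0 = 6
M: 3·7+1·2 = 23 | 3·1+5·4 = 23
B: 3·1+1·3 = 6 | 3·2+5·0 = 6
gcd(3,1,3,5) = 1

Coefficients: [3, 1, 3, 5]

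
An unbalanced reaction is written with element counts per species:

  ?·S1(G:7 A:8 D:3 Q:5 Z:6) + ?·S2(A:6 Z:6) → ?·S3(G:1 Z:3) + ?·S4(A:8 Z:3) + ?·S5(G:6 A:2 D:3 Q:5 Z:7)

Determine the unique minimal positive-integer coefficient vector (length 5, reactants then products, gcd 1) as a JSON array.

Coefficients: [3, 5, 3, 6, 3]

G: 3·7+5·0 = 21 | 3·1+6·0+3·6 = 21
A: 3·8+5·6 = 54 | 3·0+6·8+3·2 = 54
D: 3·3+5·0 = 9 | 3·0+6·0+3·3 = 9
Q: 3·5+5·0 = 15 | 3·0+6·0+3·5 = 15
Z: 3·6+5·6 = 48 | 3·3+6·3+3·7 = 48
gcd(3,5,3,6,3) = 1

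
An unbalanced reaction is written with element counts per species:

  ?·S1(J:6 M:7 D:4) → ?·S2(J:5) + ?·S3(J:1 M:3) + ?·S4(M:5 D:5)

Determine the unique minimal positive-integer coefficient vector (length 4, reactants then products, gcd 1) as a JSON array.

Coefficients: [5, 5, 5, 4]

J: 5·6 = 30 | 5·5+5·1+4·0 = 30
M: 5·7 = 35 | 5·0+5·3+4·5 = 35
D: 5·4 = 20 | 5·0+5·0+4·5 = 20
gcd(5,5,5,4) = 1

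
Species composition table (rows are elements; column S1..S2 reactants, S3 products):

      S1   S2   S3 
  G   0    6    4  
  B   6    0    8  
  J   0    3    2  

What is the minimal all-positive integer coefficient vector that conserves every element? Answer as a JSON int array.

Coefficients: [4, 2, 3]

G: 4·0+2·6 = 12 | 3·4 = 12
B: 4·6+2·0 = 24 | 3·8 = 24
J: 4·0+2·3 = 6 | 3·2 = 6
gcd(4,2,3) = 1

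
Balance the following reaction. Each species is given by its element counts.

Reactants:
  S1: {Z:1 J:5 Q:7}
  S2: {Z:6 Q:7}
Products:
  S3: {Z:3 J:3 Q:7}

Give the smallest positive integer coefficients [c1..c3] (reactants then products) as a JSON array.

Z: 3·1+2·6 = 15 | 5·3 = 15
J: 3·5+2·0 = 15 | 5·3 = 15
Q: 3·7+2·7 = 35 | 5·7 = 35
gcd(3,2,5) = 1

Coefficients: [3, 2, 5]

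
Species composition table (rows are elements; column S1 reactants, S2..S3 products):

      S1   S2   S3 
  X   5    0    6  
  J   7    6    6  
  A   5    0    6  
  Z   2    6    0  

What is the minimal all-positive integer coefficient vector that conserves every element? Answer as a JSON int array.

X: 6·5 = 30 | 2·0+5·6 = 30
J: 6·7 = 42 | 2·6+5·6 = 42
A: 6·5 = 30 | 2·0+5·6 = 30
Z: 6·2 = 12 | 2·6+5·0 = 12
gcd(6,2,5) = 1

Coefficients: [6, 2, 5]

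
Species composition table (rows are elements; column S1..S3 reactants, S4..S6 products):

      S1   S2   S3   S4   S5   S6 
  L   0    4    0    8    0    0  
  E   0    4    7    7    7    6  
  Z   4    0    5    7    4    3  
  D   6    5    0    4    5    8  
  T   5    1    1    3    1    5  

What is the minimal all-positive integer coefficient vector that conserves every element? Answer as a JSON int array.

L: 4·0+6·4+5·0 = 24 | 3·8+2·0+4·0 = 24
E: 4·0+6·4+5·7 = 59 | 3·7+2·7+4·6 = 59
Z: 4·4+6·0+5·5 = 41 | 3·7+2·4+4·3 = 41
D: 4·6+6·5+5·0 = 54 | 3·4+2·5+4·8 = 54
T: 4·5+6·1+5·1 = 31 | 3·3+2·1+4·5 = 31
gcd(4,6,5,3,2,4) = 1

Coefficients: [4, 6, 5, 3, 2, 4]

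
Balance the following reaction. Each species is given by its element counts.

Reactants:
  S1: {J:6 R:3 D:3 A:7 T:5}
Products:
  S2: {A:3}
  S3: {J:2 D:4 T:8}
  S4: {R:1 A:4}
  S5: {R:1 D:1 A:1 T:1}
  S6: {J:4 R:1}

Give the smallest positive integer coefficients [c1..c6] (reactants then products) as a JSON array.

Coefficients: [4, 4, 2, 3, 4, 5]

J: 4·6 = 24 | 4·0+2·2+3·0+4·0+5·4 = 24
R: 4·3 = 12 | 4·0+2·0+3·1+4·1+5·1 = 12
D: 4·3 = 12 | 4·0+2·4+3·0+4·1+5·0 = 12
A: 4·7 = 28 | 4·3+2·0+3·4+4·1+5·0 = 28
T: 4·5 = 20 | 4·0+2·8+3·0+4·1+5·0 = 20
gcd(4,4,2,3,4,5) = 1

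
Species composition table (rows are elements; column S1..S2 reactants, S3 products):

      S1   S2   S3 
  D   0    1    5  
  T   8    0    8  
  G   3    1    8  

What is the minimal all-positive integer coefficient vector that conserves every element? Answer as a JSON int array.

D: 1·0+5·1 = 5 | 1·5 = 5
T: 1·8+5·0 = 8 | 1·8 = 8
G: 1·3+5·1 = 8 | 1·8 = 8
gcd(1,5,1) = 1

Coefficients: [1, 5, 1]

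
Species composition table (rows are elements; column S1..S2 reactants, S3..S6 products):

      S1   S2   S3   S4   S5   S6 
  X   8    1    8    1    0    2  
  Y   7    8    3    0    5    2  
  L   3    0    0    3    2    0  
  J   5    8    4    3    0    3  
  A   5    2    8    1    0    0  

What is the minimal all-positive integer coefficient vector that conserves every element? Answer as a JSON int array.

X: 3·8+1·1 = 25 | 2·8+1·1+3·0+4·2 = 25
Y: 3·7+1·8 = 29 | 2·3+1·0+3·5+4·2 = 29
L: 3·3+1·0 = 9 | 2·0+1·3+3·2+4·0 = 9
J: 3·5+1·8 = 23 | 2·4+1·3+3·0+4·3 = 23
A: 3·5+1·2 = 17 | 2·8+1·1+3·0+4·0 = 17
gcd(3,1,2,1,3,4) = 1

Coefficients: [3, 1, 2, 1, 3, 4]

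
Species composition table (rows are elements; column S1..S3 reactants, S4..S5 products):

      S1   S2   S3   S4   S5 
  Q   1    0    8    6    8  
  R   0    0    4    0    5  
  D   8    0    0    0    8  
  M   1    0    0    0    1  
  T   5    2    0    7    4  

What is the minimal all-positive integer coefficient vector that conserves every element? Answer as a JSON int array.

Q: 4·1+5·0+5·8 = 44 | 2·6+4·8 = 44
R: 4·0+5·0+5·4 = 20 | 2·0+4·5 = 20
D: 4·8+5·0+5·0 = 32 | 2·0+4·8 = 32
M: 4·1+5·0+5·0 = 4 | 2·0+4·1 = 4
T: 4·5+5·2+5·0 = 30 | 2·7+4·4 = 30
gcd(4,5,5,2,4) = 1

Coefficients: [4, 5, 5, 2, 4]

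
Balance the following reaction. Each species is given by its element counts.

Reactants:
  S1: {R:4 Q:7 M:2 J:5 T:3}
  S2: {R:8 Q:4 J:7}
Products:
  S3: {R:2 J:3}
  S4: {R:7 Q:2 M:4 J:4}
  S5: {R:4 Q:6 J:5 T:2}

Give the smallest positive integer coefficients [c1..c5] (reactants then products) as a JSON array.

R: 4·4+3·8 = 40 | 1·2+2·7+6·4 = 40
Q: 4·7+3·4 = 40 | 1·0+2·2+6·6 = 40
M: 4·2+3·0 = 8 | 1·0+2·4+6·0 = 8
J: 4·5+3·7 = 41 | 1·3+2·4+6·5 = 41
T: 4·3+3·0 = 12 | 1·0+2·0+6·2 = 12
gcd(4,3,1,2,6) = 1

Coefficients: [4, 3, 1, 2, 6]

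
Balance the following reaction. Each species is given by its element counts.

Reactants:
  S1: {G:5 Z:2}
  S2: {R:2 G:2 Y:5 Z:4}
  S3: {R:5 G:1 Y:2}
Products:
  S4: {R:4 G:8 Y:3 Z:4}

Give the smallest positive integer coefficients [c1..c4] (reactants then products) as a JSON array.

R: 4·0+1·2+2·5 = 12 | 3·4 = 12
G: 4·5+1·2+2·1 = 24 | 3·8 = 24
Y: 4·0+1·5+2·2 = 9 | 3·3 = 9
Z: 4·2+1·4+2·0 = 12 | 3·4 = 12
gcd(4,1,2,3) = 1

Coefficients: [4, 1, 2, 3]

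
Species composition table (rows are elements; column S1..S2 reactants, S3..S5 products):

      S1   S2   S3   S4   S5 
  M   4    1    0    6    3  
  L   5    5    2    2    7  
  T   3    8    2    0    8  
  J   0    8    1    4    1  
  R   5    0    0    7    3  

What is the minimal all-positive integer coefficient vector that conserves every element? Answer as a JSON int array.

M: 2·4+1·1 = 9 | 3·0+1·6+1·3 = 9
L: 2·5+1·5 = 15 | 3·2+1·2+1·7 = 15
T: 2·3+1·8 = 14 | 3·2+1·0+1·8 = 14
J: 2·0+1·8 = 8 | 3·1+1·4+1·1 = 8
R: 2·5+1·0 = 10 | 3·0+1·7+1·3 = 10
gcd(2,1,3,1,1) = 1

Coefficients: [2, 1, 3, 1, 1]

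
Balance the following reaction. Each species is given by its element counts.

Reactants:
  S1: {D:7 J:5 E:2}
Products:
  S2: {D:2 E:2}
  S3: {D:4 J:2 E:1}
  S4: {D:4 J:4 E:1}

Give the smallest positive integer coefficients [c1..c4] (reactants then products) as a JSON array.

Coefficients: [6, 1, 5, 5]

D: 6·7 = 42 | 1·2+5·4+5·4 = 42
J: 6·5 = 30 | 1·0+5·2+5·4 = 30
E: 6·2 = 12 | 1·2+5·1+5·1 = 12
gcd(6,1,5,5) = 1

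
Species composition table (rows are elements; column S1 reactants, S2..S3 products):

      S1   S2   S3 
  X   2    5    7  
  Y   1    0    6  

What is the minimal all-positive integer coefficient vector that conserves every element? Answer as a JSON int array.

X: 6·2 = 12 | 1·5+1·7 = 12
Y: 6·1 = 6 | 1·0+1·6 = 6
gcd(6,1,1) = 1

Coefficients: [6, 1, 1]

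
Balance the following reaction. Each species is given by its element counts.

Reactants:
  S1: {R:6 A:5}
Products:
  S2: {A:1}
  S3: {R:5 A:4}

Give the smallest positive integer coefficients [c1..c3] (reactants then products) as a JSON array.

R: 5·6 = 30 | 1·0+6·5 = 30
A: 5·5 = 25 | 1·1+6·4 = 25
gcd(5,1,6) = 1

Coefficients: [5, 1, 6]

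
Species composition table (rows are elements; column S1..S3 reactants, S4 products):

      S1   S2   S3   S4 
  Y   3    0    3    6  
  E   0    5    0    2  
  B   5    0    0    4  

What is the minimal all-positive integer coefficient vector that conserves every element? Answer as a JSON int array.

Y: 4·3+2·0+6·3 = 30 | 5·6 = 30
E: 4·0+2·5+6·0 = 10 | 5·2 = 10
B: 4·5+2·0+6·0 = 20 | 5·4 = 20
gcd(4,2,6,5) = 1

Coefficients: [4, 2, 6, 5]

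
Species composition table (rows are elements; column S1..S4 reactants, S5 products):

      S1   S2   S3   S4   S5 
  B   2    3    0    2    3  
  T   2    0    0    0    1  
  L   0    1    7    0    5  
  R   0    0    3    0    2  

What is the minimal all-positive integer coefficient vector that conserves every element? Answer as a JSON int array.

B: 3·2+2·3+4·0+3·2 = 18 | 6·3 = 18
T: 3·2+2·0+4·0+3·0 = 6 | 6·1 = 6
L: 3·0+2·1+4·7+3·0 = 30 | 6·5 = 30
R: 3·0+2·0+4·3+3·0 = 12 | 6·2 = 12
gcd(3,2,4,3,6) = 1

Coefficients: [3, 2, 4, 3, 6]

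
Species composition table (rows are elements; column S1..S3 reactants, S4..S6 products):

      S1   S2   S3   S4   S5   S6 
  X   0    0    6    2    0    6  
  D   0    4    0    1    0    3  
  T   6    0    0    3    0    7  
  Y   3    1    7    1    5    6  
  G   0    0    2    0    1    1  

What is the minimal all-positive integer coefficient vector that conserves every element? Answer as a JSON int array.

Coefficients: [5, 3, 4, 3, 5, 3]

X: 5·0+3·0+4·6 = 24 | 3·2+5·0+3·6 = 24
D: 5·0+3·4+4·0 = 12 | 3·1+5·0+3·3 = 12
T: 5·6+3·0+4·0 = 30 | 3·3+5·0+3·7 = 30
Y: 5·3+3·1+4·7 = 46 | 3·1+5·5+3·6 = 46
G: 5·0+3·0+4·2 = 8 | 3·0+5·1+3·1 = 8
gcd(5,3,4,3,5,3) = 1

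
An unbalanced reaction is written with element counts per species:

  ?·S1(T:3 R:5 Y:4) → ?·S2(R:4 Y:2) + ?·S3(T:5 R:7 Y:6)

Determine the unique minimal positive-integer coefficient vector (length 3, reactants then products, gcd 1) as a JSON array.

T: 5·3 = 15 | 1·0+3·5 = 15
R: 5·5 = 25 | 1·4+3·7 = 25
Y: 5·4 = 20 | 1·2+3·6 = 20
gcd(5,1,3) = 1

Coefficients: [5, 1, 3]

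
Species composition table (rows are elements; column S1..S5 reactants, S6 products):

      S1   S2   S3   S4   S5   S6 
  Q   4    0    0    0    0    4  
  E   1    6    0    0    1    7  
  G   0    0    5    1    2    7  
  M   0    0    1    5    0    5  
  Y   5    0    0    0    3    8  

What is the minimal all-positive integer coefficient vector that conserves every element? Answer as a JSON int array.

Q: 6·4+5·0+5·0+5·0+6·0 = 24 | 6·4 = 24
E: 6·1+5·6+5·0+5·0+6·1 = 42 | 6·7 = 42
G: 6·0+5·0+5·5+5·1+6·2 = 42 | 6·7 = 42
M: 6·0+5·0+5·1+5·5+6·0 = 30 | 6·5 = 30
Y: 6·5+5·0+5·0+5·0+6·3 = 48 | 6·8 = 48
gcd(6,5,5,5,6,6) = 1

Coefficients: [6, 5, 5, 5, 6, 6]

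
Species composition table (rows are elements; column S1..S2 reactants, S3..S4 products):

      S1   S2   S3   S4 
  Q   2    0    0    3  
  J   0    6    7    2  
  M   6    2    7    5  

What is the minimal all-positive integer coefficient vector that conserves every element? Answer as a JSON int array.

Coefficients: [3, 3, 2, 2]

Q: 3·2+3·0 = 6 | 2·0+2·3 = 6
J: 3·0+3·6 = 18 | 2·7+2·2 = 18
M: 3·6+3·2 = 24 | 2·7+2·5 = 24
gcd(3,3,2,2) = 1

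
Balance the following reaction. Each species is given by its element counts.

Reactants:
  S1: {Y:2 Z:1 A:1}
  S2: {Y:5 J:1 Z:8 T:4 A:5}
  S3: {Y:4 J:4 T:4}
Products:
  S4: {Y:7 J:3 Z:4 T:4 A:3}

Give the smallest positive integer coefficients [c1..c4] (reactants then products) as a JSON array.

Y: 4·2+1·5+2·4 = 21 | 3·7 = 21
J: 4·0+1·1+2·4 = 9 | 3·3 = 9
Z: 4·1+1·8+2·0 = 12 | 3·4 = 12
T: 4·0+1·4+2·4 = 12 | 3·4 = 12
A: 4·1+1·5+2·0 = 9 | 3·3 = 9
gcd(4,1,2,3) = 1

Coefficients: [4, 1, 2, 3]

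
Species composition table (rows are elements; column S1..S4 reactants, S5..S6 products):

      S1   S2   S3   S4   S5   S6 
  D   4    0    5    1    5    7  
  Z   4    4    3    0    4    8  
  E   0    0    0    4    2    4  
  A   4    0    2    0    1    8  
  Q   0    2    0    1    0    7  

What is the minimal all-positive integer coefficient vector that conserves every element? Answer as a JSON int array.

D: 1·4+2·0+4·5+3·1 = 27 | 4·5+1·7 = 27
Z: 1·4+2·4+4·3+3·0 = 24 | 4·4+1·8 = 24
E: 1·0+2·0+4·0+3·4 = 12 | 4·2+1·4 = 12
A: 1·4+2·0+4·2+3·0 = 12 | 4·1+1·8 = 12
Q: 1·0+2·2+4·0+3·1 = 7 | 4·0+1·7 = 7
gcd(1,2,4,3,4,1) = 1

Coefficients: [1, 2, 4, 3, 4, 1]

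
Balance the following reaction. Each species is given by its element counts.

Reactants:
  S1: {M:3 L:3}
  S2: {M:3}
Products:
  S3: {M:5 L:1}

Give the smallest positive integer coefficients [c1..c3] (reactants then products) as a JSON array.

Coefficients: [1, 4, 3]

M: 1·3+4·3 = 15 | 3·5 = 15
L: 1·3+4·0 = 3 | 3·1 = 3
gcd(1,4,3) = 1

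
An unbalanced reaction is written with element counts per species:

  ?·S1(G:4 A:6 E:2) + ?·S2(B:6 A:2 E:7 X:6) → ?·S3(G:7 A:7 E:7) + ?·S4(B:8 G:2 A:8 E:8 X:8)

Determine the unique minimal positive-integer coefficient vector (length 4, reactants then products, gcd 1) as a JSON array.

Coefficients: [5, 4, 2, 3]

B: 5·0+4·6 = 24 | 2·0+3·8 = 24
G: 5·4+4·0 = 20 | 2·7+3·2 = 20
A: 5·6+4·2 = 38 | 2·7+3·8 = 38
E: 5·2+4·7 = 38 | 2·7+3·8 = 38
X: 5·0+4·6 = 24 | 2·0+3·8 = 24
gcd(5,4,2,3) = 1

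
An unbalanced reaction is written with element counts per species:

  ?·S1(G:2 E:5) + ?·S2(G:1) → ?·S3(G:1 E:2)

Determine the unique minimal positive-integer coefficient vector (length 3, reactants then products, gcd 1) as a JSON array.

G: 2·2+1·1 = 5 | 5·1 = 5
E: 2·5+1·0 = 10 | 5·2 = 10
gcd(2,1,5) = 1

Coefficients: [2, 1, 5]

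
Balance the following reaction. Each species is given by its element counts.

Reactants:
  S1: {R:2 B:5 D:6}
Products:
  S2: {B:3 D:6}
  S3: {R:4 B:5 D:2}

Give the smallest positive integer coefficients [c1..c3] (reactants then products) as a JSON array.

R: 6·2 = 12 | 5·0+3·4 = 12
B: 6·5 = 30 | 5·3+3·5 = 30
D: 6·6 = 36 | 5·6+3·2 = 36
gcd(6,5,3) = 1

Coefficients: [6, 5, 3]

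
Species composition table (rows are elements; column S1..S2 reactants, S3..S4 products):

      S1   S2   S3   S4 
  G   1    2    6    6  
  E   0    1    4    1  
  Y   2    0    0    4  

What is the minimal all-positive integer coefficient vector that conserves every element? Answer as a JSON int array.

Coefficients: [2, 5, 1, 1]

G: 2·1+5·2 = 12 | 1·6+1·6 = 12
E: 2·0+5·1 = 5 | 1·4+1·1 = 5
Y: 2·2+5·0 = 4 | 1·0+1·4 = 4
gcd(2,5,1,1) = 1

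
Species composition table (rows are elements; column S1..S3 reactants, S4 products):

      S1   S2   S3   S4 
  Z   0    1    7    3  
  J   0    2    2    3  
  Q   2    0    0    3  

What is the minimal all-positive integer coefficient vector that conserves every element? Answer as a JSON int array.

Coefficients: [6, 5, 1, 4]

Z: 6·0+5·1+1·7 = 12 | 4·3 = 12
J: 6·0+5·2+1·2 = 12 | 4·3 = 12
Q: 6·2+5·0+1·0 = 12 | 4·3 = 12
gcd(6,5,1,4) = 1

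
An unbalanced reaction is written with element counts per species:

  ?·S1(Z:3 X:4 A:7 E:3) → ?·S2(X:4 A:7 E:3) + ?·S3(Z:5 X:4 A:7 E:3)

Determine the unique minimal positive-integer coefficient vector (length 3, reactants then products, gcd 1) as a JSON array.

Coefficients: [5, 2, 3]

Z: 5·3 = 15 | 2·0+3·5 = 15
X: 5·4 = 20 | 2·4+3·4 = 20
A: 5·7 = 35 | 2·7+3·7 = 35
E: 5·3 = 15 | 2·3+3·3 = 15
gcd(5,2,3) = 1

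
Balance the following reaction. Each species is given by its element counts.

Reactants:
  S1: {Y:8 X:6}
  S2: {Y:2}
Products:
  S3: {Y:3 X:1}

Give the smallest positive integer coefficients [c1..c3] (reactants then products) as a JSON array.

Coefficients: [1, 5, 6]

Y: 1·8+5·2 = 18 | 6·3 = 18
X: 1·6+5·0 = 6 | 6·1 = 6
gcd(1,5,6) = 1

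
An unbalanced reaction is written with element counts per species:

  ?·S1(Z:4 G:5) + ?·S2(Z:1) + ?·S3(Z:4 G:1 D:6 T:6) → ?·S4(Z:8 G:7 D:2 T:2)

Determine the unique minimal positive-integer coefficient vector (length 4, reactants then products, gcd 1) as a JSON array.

Z: 4·4+4·1+1·4 = 24 | 3·8 = 24
G: 4·5+4·0+1·1 = 21 | 3·7 = 21
D: 4·0+4·0+1·6 = 6 | 3·2 = 6
T: 4·0+4·0+1·6 = 6 | 3·2 = 6
gcd(4,4,1,3) = 1

Coefficients: [4, 4, 1, 3]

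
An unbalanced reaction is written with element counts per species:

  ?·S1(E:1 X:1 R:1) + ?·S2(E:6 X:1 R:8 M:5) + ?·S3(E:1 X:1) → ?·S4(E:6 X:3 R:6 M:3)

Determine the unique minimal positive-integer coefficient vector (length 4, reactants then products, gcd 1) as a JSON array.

E: 6·1+3·6+6·1 = 30 | 5·6 = 30
X: 6·1+3·1+6·1 = 15 | 5·3 = 15
R: 6·1+3·8+6·0 = 30 | 5·6 = 30
M: 6·0+3·5+6·0 = 15 | 5·3 = 15
gcd(6,3,6,5) = 1

Coefficients: [6, 3, 6, 5]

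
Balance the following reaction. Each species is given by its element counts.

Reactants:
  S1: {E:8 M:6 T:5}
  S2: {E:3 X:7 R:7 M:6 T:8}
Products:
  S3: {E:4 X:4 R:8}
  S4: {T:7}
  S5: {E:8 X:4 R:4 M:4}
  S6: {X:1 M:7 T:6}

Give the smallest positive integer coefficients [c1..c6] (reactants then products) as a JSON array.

Coefficients: [4, 4, 1, 4, 5, 4]

E: 4·8+4·3 = 44 | 1·4+4·0+5·8+4·0 = 44
X: 4·0+4·7 = 28 | 1·4+4·0+5·4+4·1 = 28
R: 4·0+4·7 = 28 | 1·8+4·0+5·4+4·0 = 28
M: 4·6+4·6 = 48 | 1·0+4·0+5·4+4·7 = 48
T: 4·5+4·8 = 52 | 1·0+4·7+5·0+4·6 = 52
gcd(4,4,1,4,5,4) = 1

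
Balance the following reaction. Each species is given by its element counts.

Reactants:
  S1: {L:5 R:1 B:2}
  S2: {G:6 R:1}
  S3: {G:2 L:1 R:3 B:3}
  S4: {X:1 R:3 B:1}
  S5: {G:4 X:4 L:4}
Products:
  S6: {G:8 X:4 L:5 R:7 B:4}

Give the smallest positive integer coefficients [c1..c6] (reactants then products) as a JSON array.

Coefficients: [1, 2, 2, 4, 2, 3]

G: 1·0+2·6+2·2+4·0+2·4 = 24 | 3·8 = 24
X: 1·0+2·0+2·0+4·1+2·4 = 12 | 3·4 = 12
L: 1·5+2·0+2·1+4·0+2·4 = 15 | 3·5 = 15
R: 1·1+2·1+2·3+4·3+2·0 = 21 | 3·7 = 21
B: 1·2+2·0+2·3+4·1+2·0 = 12 | 3·4 = 12
gcd(1,2,2,4,2,3) = 1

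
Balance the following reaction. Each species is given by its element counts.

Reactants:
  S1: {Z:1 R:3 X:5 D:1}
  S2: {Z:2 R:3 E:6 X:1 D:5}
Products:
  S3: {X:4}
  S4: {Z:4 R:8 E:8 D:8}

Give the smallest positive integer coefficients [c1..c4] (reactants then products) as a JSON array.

Coefficients: [4, 4, 6, 3]

Z: 4·1+4·2 = 12 | 6·0+3·4 = 12
R: 4·3+4·3 = 24 | 6·0+3·8 = 24
E: 4·0+4·6 = 24 | 6·0+3·8 = 24
X: 4·5+4·1 = 24 | 6·4+3·0 = 24
D: 4·1+4·5 = 24 | 6·0+3·8 = 24
gcd(4,4,6,3) = 1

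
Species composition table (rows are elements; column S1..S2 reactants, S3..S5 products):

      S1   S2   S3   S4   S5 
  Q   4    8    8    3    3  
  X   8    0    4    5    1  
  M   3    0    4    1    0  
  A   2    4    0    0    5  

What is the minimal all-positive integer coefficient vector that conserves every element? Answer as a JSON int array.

Coefficients: [4, 3, 2, 4, 4]

Q: 4·4+3·8 = 40 | 2·8+4·3+4·3 = 40
X: 4·8+3·0 = 32 | 2·4+4·5+4·1 = 32
M: 4·3+3·0 = 12 | 2·4+4·1+4·0 = 12
A: 4·2+3·4 = 20 | 2·0+4·0+4·5 = 20
gcd(4,3,2,4,4) = 1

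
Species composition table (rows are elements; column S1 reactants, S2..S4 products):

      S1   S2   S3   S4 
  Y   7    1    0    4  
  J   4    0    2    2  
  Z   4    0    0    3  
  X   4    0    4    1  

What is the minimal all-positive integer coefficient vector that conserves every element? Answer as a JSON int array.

Coefficients: [3, 5, 2, 4]

Y: 3·7 = 21 | 5·1+2·0+4·4 = 21
J: 3·4 = 12 | 5·0+2·2+4·2 = 12
Z: 3·4 = 12 | 5·0+2·0+4·3 = 12
X: 3·4 = 12 | 5·0+2·4+4·1 = 12
gcd(3,5,2,4) = 1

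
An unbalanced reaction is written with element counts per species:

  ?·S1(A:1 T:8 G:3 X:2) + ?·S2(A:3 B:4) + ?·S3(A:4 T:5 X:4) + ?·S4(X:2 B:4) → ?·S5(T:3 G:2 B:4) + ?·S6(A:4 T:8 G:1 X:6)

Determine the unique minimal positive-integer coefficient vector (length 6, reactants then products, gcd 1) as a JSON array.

A: 5·1+1·3+3·4+4·0 = 20 | 5·0+5·4 = 20
T: 5·8+1·0+3·5+4·0 = 55 | 5·3+5·8 = 55
G: 5·3+1·0+3·0+4·0 = 15 | 5·2+5·1 = 15
X: 5·2+1·0+3·4+4·2 = 30 | 5·0+5·6 = 30
B: 5·0+1·4+3·0+4·4 = 20 | 5·4+5·0 = 20
gcd(5,1,3,4,5,5) = 1

Coefficients: [5, 1, 3, 4, 5, 5]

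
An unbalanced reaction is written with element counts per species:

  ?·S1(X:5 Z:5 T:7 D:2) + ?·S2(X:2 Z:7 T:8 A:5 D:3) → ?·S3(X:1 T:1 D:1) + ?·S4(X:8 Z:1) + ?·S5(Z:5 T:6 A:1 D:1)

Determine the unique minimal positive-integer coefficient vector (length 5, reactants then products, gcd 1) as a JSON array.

X: 4·5+1·2 = 22 | 6·1+2·8+5·0 = 22
Z: 4·5+1·7 = 27 | 6·0+2·1+5·5 = 27
T: 4·7+1·8 = 36 | 6·1+2·0+5·6 = 36
A: 4·0+1·5 = 5 | 6·0+2·0+5·1 = 5
D: 4·2+1·3 = 11 | 6·1+2·0+5·1 = 11
gcd(4,1,6,2,5) = 1

Coefficients: [4, 1, 6, 2, 5]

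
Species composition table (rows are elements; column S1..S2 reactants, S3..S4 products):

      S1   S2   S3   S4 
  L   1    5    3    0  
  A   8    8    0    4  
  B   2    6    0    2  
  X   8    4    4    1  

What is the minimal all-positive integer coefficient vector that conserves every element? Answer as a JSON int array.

Coefficients: [1, 1, 2, 4]

L: 1·1+1·5 = 6 | 2·3+4·0 = 6
A: 1·8+1·8 = 16 | 2·0+4·4 = 16
B: 1·2+1·6 = 8 | 2·0+4·2 = 8
X: 1·8+1·4 = 12 | 2·4+4·1 = 12
gcd(1,1,2,4) = 1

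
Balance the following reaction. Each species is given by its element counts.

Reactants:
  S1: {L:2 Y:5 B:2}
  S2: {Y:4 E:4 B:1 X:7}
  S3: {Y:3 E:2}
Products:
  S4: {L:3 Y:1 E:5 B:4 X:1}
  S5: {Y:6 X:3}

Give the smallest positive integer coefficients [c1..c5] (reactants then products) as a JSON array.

L: 3·2+2·0+1·0 = 6 | 2·3+4·0 = 6
Y: 3·5+2·4+1·3 = 26 | 2·1+4·6 = 26
E: 3·0+2·4+1·2 = 10 | 2·5+4·0 = 10
B: 3·2+2·1+1·0 = 8 | 2·4+4·0 = 8
X: 3·0+2·7+1·0 = 14 | 2·1+4·3 = 14
gcd(3,2,1,2,4) = 1

Coefficients: [3, 2, 1, 2, 4]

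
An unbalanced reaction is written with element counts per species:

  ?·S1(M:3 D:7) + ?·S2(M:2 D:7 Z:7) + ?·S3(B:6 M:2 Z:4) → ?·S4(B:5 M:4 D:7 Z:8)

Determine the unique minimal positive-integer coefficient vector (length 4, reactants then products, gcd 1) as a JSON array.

Coefficients: [2, 4, 5, 6]

B: 2·0+4·0+5·6 = 30 | 6·5 = 30
M: 2·3+4·2+5·2 = 24 | 6·4 = 24
D: 2·7+4·7+5·0 = 42 | 6·7 = 42
Z: 2·0+4·7+5·4 = 48 | 6·8 = 48
gcd(2,4,5,6) = 1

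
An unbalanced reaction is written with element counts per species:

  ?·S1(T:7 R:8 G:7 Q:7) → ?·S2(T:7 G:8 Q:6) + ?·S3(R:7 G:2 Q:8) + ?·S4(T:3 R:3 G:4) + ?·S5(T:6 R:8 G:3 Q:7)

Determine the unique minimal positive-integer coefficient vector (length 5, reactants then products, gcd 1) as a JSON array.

T: 4·7 = 28 | 1·7+1·0+3·3+2·6 = 28
R: 4·8 = 32 | 1·0+1·7+3·3+2·8 = 32
G: 4·7 = 28 | 1·8+1·2+3·4+2·3 = 28
Q: 4·7 = 28 | 1·6+1·8+3·0+2·7 = 28
gcd(4,1,1,3,2) = 1

Coefficients: [4, 1, 1, 3, 2]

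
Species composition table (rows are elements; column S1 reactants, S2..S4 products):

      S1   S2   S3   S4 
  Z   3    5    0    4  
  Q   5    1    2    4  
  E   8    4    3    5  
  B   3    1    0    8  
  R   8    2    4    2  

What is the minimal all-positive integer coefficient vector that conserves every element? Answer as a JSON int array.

Z: 3·3 = 9 | 1·5+5·0+1·4 = 9
Q: 3·5 = 15 | 1·1+5·2+1·4 = 15
E: 3·8 = 24 | 1·4+5·3+1·5 = 24
B: 3·3 = 9 | 1·1+5·0+1·8 = 9
R: 3·8 = 24 | 1·2+5·4+1·2 = 24
gcd(3,1,5,1) = 1

Coefficients: [3, 1, 5, 1]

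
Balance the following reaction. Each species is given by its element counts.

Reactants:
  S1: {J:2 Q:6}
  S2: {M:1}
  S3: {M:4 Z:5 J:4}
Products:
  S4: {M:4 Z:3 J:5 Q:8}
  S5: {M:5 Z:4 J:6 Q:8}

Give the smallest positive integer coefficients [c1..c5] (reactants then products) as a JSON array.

M: 4·0+5·1+2·4 = 13 | 2·4+1·5 = 13
Z: 4·0+5·0+2·5 = 10 | 2·3+1·4 = 10
J: 4·2+5·0+2·4 = 16 | 2·5+1·6 = 16
Q: 4·6+5·0+2·0 = 24 | 2·8+1·8 = 24
gcd(4,5,2,2,1) = 1

Coefficients: [4, 5, 2, 2, 1]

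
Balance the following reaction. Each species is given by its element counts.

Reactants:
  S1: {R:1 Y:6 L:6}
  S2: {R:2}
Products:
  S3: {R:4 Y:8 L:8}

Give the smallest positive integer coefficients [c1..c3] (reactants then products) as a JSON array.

R: 4·1+4·2 = 12 | 3·4 = 12
Y: 4·6+4·0 = 24 | 3·8 = 24
L: 4·6+4·0 = 24 | 3·8 = 24
gcd(4,4,3) = 1

Coefficients: [4, 4, 3]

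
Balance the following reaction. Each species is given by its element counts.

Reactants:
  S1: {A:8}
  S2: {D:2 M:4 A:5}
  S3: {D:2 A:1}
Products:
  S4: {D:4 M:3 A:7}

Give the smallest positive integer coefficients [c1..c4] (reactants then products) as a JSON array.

Coefficients: [1, 3, 5, 4]

D: 1·0+3·2+5·2 = 16 | 4·4 = 16
M: 1·0+3·4+5·0 = 12 | 4·3 = 12
A: 1·8+3·5+5·1 = 28 | 4·7 = 28
gcd(1,3,5,4) = 1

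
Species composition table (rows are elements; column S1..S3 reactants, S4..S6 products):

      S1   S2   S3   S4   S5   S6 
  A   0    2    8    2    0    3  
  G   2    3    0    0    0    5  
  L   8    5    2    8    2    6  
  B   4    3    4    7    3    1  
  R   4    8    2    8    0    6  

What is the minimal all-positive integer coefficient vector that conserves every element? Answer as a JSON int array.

A: 6·0+6·2+2·8 = 28 | 5·2+3·0+6·3 = 28
G: 6·2+6·3+2·0 = 30 | 5·0+3·0+6·5 = 30
L: 6·8+6·5+2·2 = 82 | 5·8+3·2+6·6 = 82
B: 6·4+6·3+2·4 = 50 | 5·7+3·3+6·1 = 50
R: 6·4+6·8+2·2 = 76 | 5·8+3·0+6·6 = 76
gcd(6,6,2,5,3,6) = 1

Coefficients: [6, 6, 2, 5, 3, 6]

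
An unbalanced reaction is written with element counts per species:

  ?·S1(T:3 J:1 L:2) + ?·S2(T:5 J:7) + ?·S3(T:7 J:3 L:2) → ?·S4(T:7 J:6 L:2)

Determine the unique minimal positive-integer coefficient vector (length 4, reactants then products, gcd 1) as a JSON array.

Coefficients: [5, 4, 1, 6]

T: 5·3+4·5+1·7 = 42 | 6·7 = 42
J: 5·1+4·7+1·3 = 36 | 6·6 = 36
L: 5·2+4·0+1·2 = 12 | 6·2 = 12
gcd(5,4,1,6) = 1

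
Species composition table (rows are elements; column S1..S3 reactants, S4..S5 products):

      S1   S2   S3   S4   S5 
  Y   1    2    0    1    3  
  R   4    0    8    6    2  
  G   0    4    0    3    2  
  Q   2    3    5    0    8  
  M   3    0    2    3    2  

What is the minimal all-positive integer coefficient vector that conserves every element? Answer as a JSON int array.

Y: 6·1+5·2+1·0 = 16 | 4·1+4·3 = 16
R: 6·4+5·0+1·8 = 32 | 4·6+4·2 = 32
G: 6·0+5·4+1·0 = 20 | 4·3+4·2 = 20
Q: 6·2+5·3+1·5 = 32 | 4·0+4·8 = 32
M: 6·3+5·0+1·2 = 20 | 4·3+4·2 = 20
gcd(6,5,1,4,4) = 1

Coefficients: [6, 5, 1, 4, 4]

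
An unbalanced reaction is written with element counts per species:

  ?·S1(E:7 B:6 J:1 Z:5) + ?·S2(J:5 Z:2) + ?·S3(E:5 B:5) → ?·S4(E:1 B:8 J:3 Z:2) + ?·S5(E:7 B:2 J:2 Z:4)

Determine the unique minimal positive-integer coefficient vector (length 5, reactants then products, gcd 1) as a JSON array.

Coefficients: [4, 3, 2, 3, 5]

E: 4·7+3·0+2·5 = 38 | 3·1+5·7 = 38
B: 4·6+3·0+2·5 = 34 | 3·8+5·2 = 34
J: 4·1+3·5+2·0 = 19 | 3·3+5·2 = 19
Z: 4·5+3·2+2·0 = 26 | 3·2+5·4 = 26
gcd(4,3,2,3,5) = 1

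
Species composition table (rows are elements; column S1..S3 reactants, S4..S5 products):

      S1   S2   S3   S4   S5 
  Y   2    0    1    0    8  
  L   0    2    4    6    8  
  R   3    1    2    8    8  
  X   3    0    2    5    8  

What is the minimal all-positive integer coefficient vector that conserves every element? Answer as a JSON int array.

Coefficients: [3, 3, 2, 1, 1]

Y: 3·2+3·0+2·1 = 8 | 1·0+1·8 = 8
L: 3·0+3·2+2·4 = 14 | 1·6+1·8 = 14
R: 3·3+3·1+2·2 = 16 | 1·8+1·8 = 16
X: 3·3+3·0+2·2 = 13 | 1·5+1·8 = 13
gcd(3,3,2,1,1) = 1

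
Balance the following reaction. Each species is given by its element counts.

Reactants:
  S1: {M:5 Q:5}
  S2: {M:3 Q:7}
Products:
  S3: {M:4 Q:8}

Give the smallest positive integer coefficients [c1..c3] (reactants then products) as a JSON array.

Coefficients: [1, 5, 5]

M: 1·5+5·3 = 20 | 5·4 = 20
Q: 1·5+5·7 = 40 | 5·8 = 40
gcd(1,5,5) = 1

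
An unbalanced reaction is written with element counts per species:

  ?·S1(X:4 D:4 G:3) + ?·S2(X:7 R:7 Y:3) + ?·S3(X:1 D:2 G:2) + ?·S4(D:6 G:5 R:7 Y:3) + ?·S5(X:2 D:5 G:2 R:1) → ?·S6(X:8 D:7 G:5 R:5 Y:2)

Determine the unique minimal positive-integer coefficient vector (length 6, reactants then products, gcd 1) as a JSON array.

X: 5·4+3·7+3·1+1·0+2·2 = 48 | 6·8 = 48
D: 5·4+3·0+3·2+1·6+2·5 = 42 | 6·7 = 42
G: 5·3+3·0+3·2+1·5+2·2 = 30 | 6·5 = 30
R: 5·0+3·7+3·0+1·7+2·1 = 30 | 6·5 = 30
Y: 5·0+3·3+3·0+1·3+2·0 = 12 | 6·2 = 12
gcd(5,3,3,1,2,6) = 1

Coefficients: [5, 3, 3, 1, 2, 6]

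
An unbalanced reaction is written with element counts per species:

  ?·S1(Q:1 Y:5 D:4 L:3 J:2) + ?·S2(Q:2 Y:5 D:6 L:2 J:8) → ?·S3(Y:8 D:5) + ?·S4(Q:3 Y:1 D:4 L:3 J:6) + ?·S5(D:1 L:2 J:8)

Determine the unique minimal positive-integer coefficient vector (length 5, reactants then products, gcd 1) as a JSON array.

Q: 3·1+6·2 = 15 | 5·0+5·3+3·0 = 15
Y: 3·5+6·5 = 45 | 5·8+5·1+3·0 = 45
D: 3·4+6·6 = 48 | 5·5+5·4+3·1 = 48
L: 3·3+6·2 = 21 | 5·0+5·3+3·2 = 21
J: 3·2+6·8 = 54 | 5·0+5·6+3·8 = 54
gcd(3,6,5,5,3) = 1

Coefficients: [3, 6, 5, 5, 3]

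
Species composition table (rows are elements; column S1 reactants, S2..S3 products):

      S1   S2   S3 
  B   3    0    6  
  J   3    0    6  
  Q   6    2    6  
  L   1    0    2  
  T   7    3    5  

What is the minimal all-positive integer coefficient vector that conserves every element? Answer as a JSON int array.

Coefficients: [2, 3, 1]

B: 2·3 = 6 | 3·0+1·6 = 6
J: 2·3 = 6 | 3·0+1·6 = 6
Q: 2·6 = 12 | 3·2+1·6 = 12
L: 2·1 = 2 | 3·0+1·2 = 2
T: 2·7 = 14 | 3·3+1·5 = 14
gcd(2,3,1) = 1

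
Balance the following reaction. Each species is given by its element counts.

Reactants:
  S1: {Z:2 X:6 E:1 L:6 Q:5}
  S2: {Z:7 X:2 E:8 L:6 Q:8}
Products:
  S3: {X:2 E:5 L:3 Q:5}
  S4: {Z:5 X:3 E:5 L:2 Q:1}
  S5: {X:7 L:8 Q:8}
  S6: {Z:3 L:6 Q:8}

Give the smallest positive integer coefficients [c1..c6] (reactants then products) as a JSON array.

Coefficients: [3, 4, 2, 5, 1, 3]

Z: 3·2+4·7 = 34 | 2·0+5·5+1·0+3·3 = 34
X: 3·6+4·2 = 26 | 2·2+5·3+1·7+3·0 = 26
E: 3·1+4·8 = 35 | 2·5+5·5+1·0+3·0 = 35
L: 3·6+4·6 = 42 | 2·3+5·2+1·8+3·6 = 42
Q: 3·5+4·8 = 47 | 2·5+5·1+1·8+3·8 = 47
gcd(3,4,2,5,1,3) = 1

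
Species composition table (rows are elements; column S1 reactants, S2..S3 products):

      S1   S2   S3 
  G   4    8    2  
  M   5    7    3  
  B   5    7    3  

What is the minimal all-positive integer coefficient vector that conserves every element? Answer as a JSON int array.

G: 5·4 = 20 | 1·8+6·2 = 20
M: 5·5 = 25 | 1·7+6·3 = 25
B: 5·5 = 25 | 1·7+6·3 = 25
gcd(5,1,6) = 1

Coefficients: [5, 1, 6]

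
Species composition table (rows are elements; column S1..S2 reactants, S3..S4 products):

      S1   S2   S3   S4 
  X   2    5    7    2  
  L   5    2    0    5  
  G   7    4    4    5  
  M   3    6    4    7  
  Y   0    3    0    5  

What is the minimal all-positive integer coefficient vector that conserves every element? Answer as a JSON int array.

Coefficients: [1, 5, 3, 3]

X: 1·2+5·5 = 27 | 3·7+3·2 = 27
L: 1·5+5·2 = 15 | 3·0+3·5 = 15
G: 1·7+5·4 = 27 | 3·4+3·5 = 27
M: 1·3+5·6 = 33 | 3·4+3·7 = 33
Y: 1·0+5·3 = 15 | 3·0+3·5 = 15
gcd(1,5,3,3) = 1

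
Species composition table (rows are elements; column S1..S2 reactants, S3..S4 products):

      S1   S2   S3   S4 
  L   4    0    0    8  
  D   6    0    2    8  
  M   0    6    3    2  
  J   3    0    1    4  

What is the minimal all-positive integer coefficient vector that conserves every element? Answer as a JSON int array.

L: 6·4+4·0 = 24 | 6·0+3·8 = 24
D: 6·6+4·0 = 36 | 6·2+3·8 = 36
M: 6·0+4·6 = 24 | 6·3+3·2 = 24
J: 6·3+4·0 = 18 | 6·1+3·4 = 18
gcd(6,4,6,3) = 1

Coefficients: [6, 4, 6, 3]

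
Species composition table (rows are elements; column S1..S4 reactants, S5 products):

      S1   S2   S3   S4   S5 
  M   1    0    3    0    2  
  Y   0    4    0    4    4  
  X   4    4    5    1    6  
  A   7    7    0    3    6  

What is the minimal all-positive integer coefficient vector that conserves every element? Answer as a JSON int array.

M: 1·1+2·0+3·3+3·0 = 10 | 5·2 = 10
Y: 1·0+2·4+3·0+3·4 = 20 | 5·4 = 20
X: 1·4+2·4+3·5+3·1 = 30 | 5·6 = 30
A: 1·7+2·7+3·0+3·3 = 30 | 5·6 = 30
gcd(1,2,3,3,5) = 1

Coefficients: [1, 2, 3, 3, 5]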